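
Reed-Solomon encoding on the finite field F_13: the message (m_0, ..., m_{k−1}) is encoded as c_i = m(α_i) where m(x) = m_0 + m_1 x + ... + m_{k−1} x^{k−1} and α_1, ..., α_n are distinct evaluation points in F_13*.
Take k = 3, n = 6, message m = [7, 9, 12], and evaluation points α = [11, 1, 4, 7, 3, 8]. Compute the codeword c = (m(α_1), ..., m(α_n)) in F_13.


c = [11, 2, 1, 8, 12, 2]

Message polynomial: m(x) = 7 + 9·x + 12·x^2 (mod 13).
For each evaluation point α_i, compute m(α_i) mod 13:
  α_1 = 11: Horner steps 12 → 11 → 11, so m(11) = 11.
  α_2 = 1: Horner steps 12 → 8 → 2, so m(1) = 2.
  α_3 = 4: Horner steps 12 → 5 → 1, so m(4) = 1.
  α_4 = 7: Horner steps 12 → 2 → 8, so m(7) = 8.
  α_5 = 3: Horner steps 12 → 6 → 12, so m(3) = 12.
  α_6 = 8: Horner steps 12 → 1 → 2, so m(8) = 2.
Codeword c = [11, 2, 1, 8, 12, 2] ∈ F_13^6.


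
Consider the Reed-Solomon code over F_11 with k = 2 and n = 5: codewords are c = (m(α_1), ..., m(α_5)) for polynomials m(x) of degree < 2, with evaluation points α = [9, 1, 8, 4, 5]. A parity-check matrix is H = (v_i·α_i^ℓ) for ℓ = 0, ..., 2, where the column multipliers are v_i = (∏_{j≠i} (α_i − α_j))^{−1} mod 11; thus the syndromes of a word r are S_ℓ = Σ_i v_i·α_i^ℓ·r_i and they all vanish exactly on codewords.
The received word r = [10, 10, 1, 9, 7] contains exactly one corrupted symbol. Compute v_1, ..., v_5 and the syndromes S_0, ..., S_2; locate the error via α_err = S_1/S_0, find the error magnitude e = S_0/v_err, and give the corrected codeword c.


S = (6, 6, 6), error at position 2, error magnitude e = 6, c = [10, 4, 1, 9, 7].

Step 1: column multipliers v_i = (∏_{j≠i}(α_i − α_j))^{−1} mod 11.
  i = 1 (α = 9): (9−1)(9−8)(9−4)(9−5) = 8·1·5·4 = 160 ≡ 6, so v_1 = 6^{−1} = 2 (mod 11).
  i = 2 (α = 1): (1−9)(1−8)(1−4)(1−5) = (−8)·(−7)·(−3)·(−4) = 672 ≡ 1, so v_2 = 1^{−1} = 1 (mod 11).
  i = 3 (α = 8): (8−9)(8−1)(8−4)(8−5) = (−1)·7·4·3 = −84 ≡ 4, so v_3 = 4^{−1} = 3 (mod 11).
  i = 4 (α = 4): (4−9)(4−1)(4−8)(4−5) = (−5)·3·(−4)·(−1) = −60 ≡ 6, so v_4 = 6^{−1} = 2 (mod 11).
  i = 5 (α = 5): (5−9)(5−1)(5−8)(5−4) = (−4)·4·(−3)·1 = 48 ≡ 4, so v_5 = 4^{−1} = 3 (mod 11).
  v = [2, 1, 3, 2, 3].
Step 2: syndromes of r = [10, 10, 1, 9, 7] (all sums mod 11).
  S_0 = Σ v_i r_i = 2·10 + 1·10 + 3·1 + 2·9 + 3·7 = 72 ≡ 6.
  S_1 = Σ v_i α_i r_i = 2·9·10 + 1·1·10 + 3·8·1 + 2·4·9 + 3·5·7 = 391 ≡ 6.
  α_i^2 mod 11 = [4, 1, 9, 5, 3].
  S_2 = Σ v_i α_i^2 r_i = 2·4·10 + 1·1·10 + 3·9·1 + 2·5·9 + 3·3·7 = 270 ≡ 6.
  S = (6, 6, 6) ≠ 0, so r is not a codeword (an error is present).
Step 3: locate the error. For a single error e at position i, S_ℓ = v_i·e·α_i^ℓ, so α_err = S_1/S_0.
  S_0^{−1} = 6^{−1} = 2 (mod 11), so α_err = 6·2 = 12 ≡ 1 = α_2. Error position i = 2.
  Consistency check: S_2/S_1 = 6·2 = 12 ≡ 1 = α_err ✓ (single-error assumption holds).
Step 4: error magnitude e = S_0/v_2 = S_0·∏_{j≠2}(α_2 − α_j) = 6·1 = 6 ≡ 6 (mod 11).
Step 5: correct position 2: c_2 = r_2 − e = 10 − 6 ≡ 4 (mod 11). Hence c = [10, 4, 1, 9, 7].
  Check: interpolating c through the α_i gives m(x) = 6 + 9·x (degree < 2) with m(α_i) = c_i for every i, so c is indeed a codeword.


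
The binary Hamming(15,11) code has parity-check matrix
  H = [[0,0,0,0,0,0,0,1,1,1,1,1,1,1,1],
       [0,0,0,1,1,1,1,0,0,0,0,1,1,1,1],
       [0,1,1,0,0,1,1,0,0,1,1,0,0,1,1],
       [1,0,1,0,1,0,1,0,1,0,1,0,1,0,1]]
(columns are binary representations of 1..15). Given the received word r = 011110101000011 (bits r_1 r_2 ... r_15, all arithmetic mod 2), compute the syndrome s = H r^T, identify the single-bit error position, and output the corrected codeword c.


s = (1, 1, 1, 1)^T, error position = 15, corrected codeword c = 011110101000010

Compute s = H r^T mod 2 one row at a time:
  s_1 = 0 + 1 + 0 + 0 + 0 + 0 + 1 + 1 = 3 ≡ 1 (mod 2).
  s_2 = 1 + 1 + 0 + 1 + 0 + 0 + 1 + 1 = 5 ≡ 1 (mod 2).
  s_3 = 1 + 1 + 0 + 1 + 0 + 0 + 1 + 1 = 5 ≡ 1 (mod 2).
  s_4 = 0 + 1 + 1 + 1 + 1 + 0 + 0 + 1 = 5 ≡ 1 (mod 2).
s = (1, 1, 1, 1)^T — this equals column 15 of H (binary 1111), so error is at position 15.
Correct: flip bit 15 of r = 011110101000011 to get c = 011110101000010.


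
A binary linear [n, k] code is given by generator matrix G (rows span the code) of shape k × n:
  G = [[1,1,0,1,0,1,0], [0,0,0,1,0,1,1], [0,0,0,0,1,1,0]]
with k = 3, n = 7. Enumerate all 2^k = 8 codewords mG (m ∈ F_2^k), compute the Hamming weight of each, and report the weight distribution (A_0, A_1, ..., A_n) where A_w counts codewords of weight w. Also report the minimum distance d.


Weight distribution: A_0 = 1, A_2 = 1, A_3 = 3, A_4 = 2, A_5 = 1. Minimum distance d = 2.

Enumerate all 2^3 = 8 messages m ∈ F_2^3.
For each, compute codeword c = mG in F_2^7, then tally its weight.
  m = 000 → c = 0000000, weight = 0.
  m = 100 → c = 1101010, weight = 4.
  m = 010 → c = 0001011, weight = 3.
  m = 110 → c = 1100001, weight = 3.
  m = 001 → c = 0000110, weight = 2.
  m = 101 → c = 1101100, weight = 4.
  m = 011 → c = 0001101, weight = 3.
  m = 111 → c = 1100111, weight = 5.
Tally weights:
  weight 0: 1 codewords.
  weight 2: 1 codewords.
  weight 3: 3 codewords.
  weight 4: 2 codewords.
  weight 5: 1 codewords.
Minimum distance d = smallest w > 0 with A_w > 0 = 2.
Sanity: Σ A_w = 8 = 2^3 = 8 ✓.


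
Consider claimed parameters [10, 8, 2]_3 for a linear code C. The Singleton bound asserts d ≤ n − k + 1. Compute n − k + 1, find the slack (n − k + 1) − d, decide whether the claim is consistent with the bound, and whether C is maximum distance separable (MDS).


Singleton RHS = n − k + 1 = 3, slack = 1, bound satisfied, not MDS.

Singleton bound: d ≤ n − k + 1.
Here n = 10, k = 8, so n − k + 1 = 3.
Given d = 2, check d ≤ 3: YES.
Slack = (n − k + 1) − d = 1.
The code is NOT MDS (slack = 1 > 0).
Description: the claimed parameters are [10, 8, 2]_3; such a code would be non-MDS.


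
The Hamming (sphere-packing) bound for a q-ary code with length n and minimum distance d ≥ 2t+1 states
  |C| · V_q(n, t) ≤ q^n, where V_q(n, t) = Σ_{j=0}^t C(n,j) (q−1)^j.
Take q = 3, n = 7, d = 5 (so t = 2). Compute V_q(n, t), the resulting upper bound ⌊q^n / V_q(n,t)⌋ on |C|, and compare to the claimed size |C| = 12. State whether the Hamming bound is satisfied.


V_q(n, t) = 99, q^n = 2187, Hamming bound = 22, |C| = 12 ≤ bound (satisfied).

Step 1: Compute V_q(n, t) = Σ_{j=0}^2 C(n, j) (q−1)^j.
  j = 0: C(7,0)·(2)^0 = 1·1 = 1.
  j = 1: C(7,1)·(2)^1 = 7·2 = 14.
  j = 2: C(7,2)·(2)^2 = 21·4 = 84.
  V_q(n, t) = 1 + 14 + 84 = 99.
Step 2: q^n = 3^7 = 2187.
Step 3: Hamming bound ⌊q^n / V_q(n,t)⌋ = ⌊2187/99⌋ = 22.
Step 4: Compare |C| = 12 to 22: satisfied.
The claimed |C| lies below the Hamming bound.


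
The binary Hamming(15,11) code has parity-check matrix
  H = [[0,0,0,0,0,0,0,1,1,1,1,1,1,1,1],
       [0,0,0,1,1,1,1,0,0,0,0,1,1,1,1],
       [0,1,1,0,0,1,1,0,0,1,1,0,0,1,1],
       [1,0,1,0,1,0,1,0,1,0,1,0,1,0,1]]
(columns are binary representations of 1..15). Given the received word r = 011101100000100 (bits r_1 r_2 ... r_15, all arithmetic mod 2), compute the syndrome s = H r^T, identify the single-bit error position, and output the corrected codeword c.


s = (1, 0, 0, 1)^T, error position = 9, corrected codeword c = 011101101000100

Compute s = H r^T mod 2 one row at a time:
  s_1 = 0 + 0 + 0 + 0 + 0 + 1 + 0 + 0 = 1 ≡ 1 (mod 2).
  s_2 = 1 + 0 + 1 + 1 + 0 + 1 + 0 + 0 = 4 ≡ 0 (mod 2).
  s_3 = 1 + 1 + 1 + 1 + 0 + 0 + 0 + 0 = 4 ≡ 0 (mod 2).
  s_4 = 0 + 1 + 0 + 1 + 0 + 0 + 1 + 0 = 3 ≡ 1 (mod 2).
s = (1, 0, 0, 1)^T — this equals column 9 of H (binary 1001), so error is at position 9.
Correct: flip bit 9 of r = 011101100000100 to get c = 011101101000100.


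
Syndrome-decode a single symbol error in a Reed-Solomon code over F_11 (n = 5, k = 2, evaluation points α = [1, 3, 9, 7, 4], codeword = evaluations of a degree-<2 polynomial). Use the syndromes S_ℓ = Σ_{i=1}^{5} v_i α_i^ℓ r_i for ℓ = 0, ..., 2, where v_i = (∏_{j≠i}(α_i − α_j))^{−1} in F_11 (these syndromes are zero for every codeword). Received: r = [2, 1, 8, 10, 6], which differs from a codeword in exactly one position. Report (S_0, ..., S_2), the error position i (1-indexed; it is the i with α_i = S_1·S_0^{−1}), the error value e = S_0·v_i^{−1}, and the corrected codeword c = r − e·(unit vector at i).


S = (3, 5, 1), error at position 3, error magnitude e = 10, c = [2, 1, 9, 10, 6].

Step 1: column multipliers v_i = (∏_{j≠i}(α_i − α_j))^{−1} mod 11.
  i = 1 (α = 1): (1−3)(1−9)(1−7)(1−4) = (−2)·(−8)·(−6)·(−3) = 288 ≡ 2, so v_1 = 2^{−1} = 6 (mod 11).
  i = 2 (α = 3): (3−1)(3−9)(3−7)(3−4) = 2·(−6)·(−4)·(−1) = −48 ≡ 7, so v_2 = 7^{−1} = 8 (mod 11).
  i = 3 (α = 9): (9−1)(9−3)(9−7)(9−4) = 8·6·2·5 = 480 ≡ 7, so v_3 = 7^{−1} = 8 (mod 11).
  i = 4 (α = 7): (7−1)(7−3)(7−9)(7−4) = 6·4·(−2)·3 = −144 ≡ 10, so v_4 = 10^{−1} = 10 (mod 11).
  i = 5 (α = 4): (4−1)(4−3)(4−9)(4−7) = 3·1·(−5)·(−3) = 45 ≡ 1, so v_5 = 1^{−1} = 1 (mod 11).
  v = [6, 8, 8, 10, 1].
Step 2: syndromes of r = [2, 1, 8, 10, 6] (all sums mod 11).
  S_0 = Σ v_i r_i = 6·2 + 8·1 + 8·8 + 10·10 + 1·6 = 190 ≡ 3.
  S_1 = Σ v_i α_i r_i = 6·1·2 + 8·3·1 + 8·9·8 + 10·7·10 + 1·4·6 = 1336 ≡ 5.
  α_i^2 mod 11 = [1, 9, 4, 5, 5].
  S_2 = Σ v_i α_i^2 r_i = 6·1·2 + 8·9·1 + 8·4·8 + 10·5·10 + 1·5·6 = 870 ≡ 1.
  S = (3, 5, 1) ≠ 0, so r is not a codeword (an error is present).
Step 3: locate the error. For a single error e at position i, S_ℓ = v_i·e·α_i^ℓ, so α_err = S_1/S_0.
  S_0^{−1} = 3^{−1} = 4 (mod 11), so α_err = 5·4 = 20 ≡ 9 = α_3. Error position i = 3.
  Consistency check: S_2/S_1 = 1·9 = 9 ≡ 9 = α_err ✓ (single-error assumption holds).
Step 4: error magnitude e = S_0/v_3 = S_0·∏_{j≠3}(α_3 − α_j) = 3·7 = 21 ≡ 10 (mod 11).
Step 5: correct position 3: c_3 = r_3 − e = 8 − 10 ≡ 9 (mod 11). Hence c = [2, 1, 9, 10, 6].
  Check: interpolating c through the α_i gives m(x) = 8 + 5·x (degree < 2) with m(α_i) = c_i for every i, so c is indeed a codeword.


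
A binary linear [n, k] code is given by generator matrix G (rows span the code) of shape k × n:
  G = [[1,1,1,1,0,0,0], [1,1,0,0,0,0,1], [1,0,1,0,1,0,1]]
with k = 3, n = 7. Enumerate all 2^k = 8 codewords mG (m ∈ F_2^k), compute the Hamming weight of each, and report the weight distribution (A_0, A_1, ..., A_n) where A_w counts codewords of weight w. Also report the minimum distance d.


Weight distribution: A_0 = 1, A_3 = 4, A_4 = 3. Minimum distance d = 3.

Enumerate all 2^3 = 8 messages m ∈ F_2^3.
For each, compute codeword c = mG in F_2^7, then tally its weight.
  m = 000 → c = 0000000, weight = 0.
  m = 100 → c = 1111000, weight = 4.
  m = 010 → c = 1100001, weight = 3.
  m = 110 → c = 0011001, weight = 3.
  m = 001 → c = 1010101, weight = 4.
  m = 101 → c = 0101101, weight = 4.
  m = 011 → c = 0110100, weight = 3.
  m = 111 → c = 1001100, weight = 3.
Tally weights:
  weight 0: 1 codewords.
  weight 3: 4 codewords.
  weight 4: 3 codewords.
Minimum distance d = smallest w > 0 with A_w > 0 = 3.
Sanity: Σ A_w = 8 = 2^3 = 8 ✓.


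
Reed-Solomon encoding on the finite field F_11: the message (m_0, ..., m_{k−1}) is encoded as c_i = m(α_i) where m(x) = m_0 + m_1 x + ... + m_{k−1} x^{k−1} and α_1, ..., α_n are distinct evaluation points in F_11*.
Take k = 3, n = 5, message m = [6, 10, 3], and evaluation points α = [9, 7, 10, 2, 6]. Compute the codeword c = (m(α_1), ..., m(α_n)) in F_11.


c = [9, 3, 10, 5, 9]

Message polynomial: m(x) = 6 + 10·x + 3·x^2 (mod 11).
For each evaluation point α_i, compute m(α_i) mod 11:
  α_1 = 9: Horner steps 3 → 4 → 9, so m(9) = 9.
  α_2 = 7: Horner steps 3 → 9 → 3, so m(7) = 3.
  α_3 = 10: Horner steps 3 → 7 → 10, so m(10) = 10.
  α_4 = 2: Horner steps 3 → 5 → 5, so m(2) = 5.
  α_5 = 6: Horner steps 3 → 6 → 9, so m(6) = 9.
Codeword c = [9, 3, 10, 5, 9] ∈ F_11^5.


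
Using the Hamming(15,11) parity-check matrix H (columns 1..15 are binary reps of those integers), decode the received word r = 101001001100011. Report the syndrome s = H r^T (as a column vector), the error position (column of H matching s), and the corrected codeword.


s = (0, 1, 1, 0)^T, error position = 6, corrected codeword c = 101000001100011

Compute s = H r^T mod 2 one row at a time:
  s_1 = 0 + 1 + 1 + 0 + 0 + 0 + 1 + 1 = 4 ≡ 0 (mod 2).
  s_2 = 0 + 0 + 1 + 0 + 0 + 0 + 1 + 1 = 3 ≡ 1 (mod 2).
  s_3 = 0 + 1 + 1 + 0 + 1 + 0 + 1 + 1 = 5 ≡ 1 (mod 2).
  s_4 = 1 + 1 + 0 + 0 + 1 + 0 + 0 + 1 = 4 ≡ 0 (mod 2).
s = (0, 1, 1, 0)^T — this equals column 6 of H (binary 0110), so error is at position 6.
Correct: flip bit 6 of r = 101001001100011 to get c = 101000001100011.


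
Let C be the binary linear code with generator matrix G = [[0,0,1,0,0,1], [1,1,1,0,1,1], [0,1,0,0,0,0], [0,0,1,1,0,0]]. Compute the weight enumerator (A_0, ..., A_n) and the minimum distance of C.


Weight distribution: A_0 = 1, A_1 = 1, A_2 = 4, A_3 = 4, A_4 = 3, A_5 = 3. Minimum distance d = 1.

Enumerate all 2^4 = 16 messages m ∈ F_2^4.
For each, compute codeword c = mG in F_2^6, then tally its weight.
  m = 0000 → c = 000000, weight = 0.
  m = 1000 → c = 001001, weight = 2.
  m = 0100 → c = 111011, weight = 5.
  m = 1100 → c = 110010, weight = 3.
  m = 0010 → c = 010000, weight = 1.
  m = 1010 → c = 011001, weight = 3.
  m = 0110 → c = 101011, weight = 4.
  m = 1110 → c = 100010, weight = 2.
  m = 0001 → c = 001100, weight = 2.
  m = 1001 → c = 000101, weight = 2.
  m = 0101 → c = 110111, weight = 5.
  m = 1101 → c = 111110, weight = 5.
  m = 0011 → c = 011100, weight = 3.
  m = 1011 → c = 010101, weight = 3.
  m = 0111 → c = 100111, weight = 4.
  m = 1111 → c = 101110, weight = 4.
Tally weights:
  weight 0: 1 codewords.
  weight 1: 1 codewords.
  weight 2: 4 codewords.
  weight 3: 4 codewords.
  weight 4: 3 codewords.
  weight 5: 3 codewords.
Minimum distance d = smallest w > 0 with A_w > 0 = 1.
Sanity: Σ A_w = 16 = 2^4 = 16 ✓.


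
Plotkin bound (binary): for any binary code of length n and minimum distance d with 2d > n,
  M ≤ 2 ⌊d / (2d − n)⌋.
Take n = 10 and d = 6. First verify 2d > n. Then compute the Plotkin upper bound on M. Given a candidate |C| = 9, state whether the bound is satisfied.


Plotkin bound M ≤ 6; given |C| = 9 > bound (violated).

Check applicability: 2d = 12, n = 10.
2d − n = 2 > 0, so Plotkin applies.
Compute d/(2d−n) = 6/2 ≈ 3.0000.
⌊d/(2d−n)⌋ = 3.
Plotkin bound: M ≤ 2·3 = 6.
Given |C| = 9, check: VIOLATED.
This |C| is above the Plotkin bound, so no binary code with n = 10, d = 6 and 9 codewords exists.


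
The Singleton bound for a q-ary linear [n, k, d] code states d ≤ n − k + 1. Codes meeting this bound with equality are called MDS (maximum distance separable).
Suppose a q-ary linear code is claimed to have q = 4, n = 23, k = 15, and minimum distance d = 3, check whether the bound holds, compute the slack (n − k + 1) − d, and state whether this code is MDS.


Singleton RHS = n − k + 1 = 9, slack = 6, bound satisfied, not MDS.

Singleton bound: d ≤ n − k + 1.
Here n = 23, k = 15, so n − k + 1 = 9.
Given d = 3, check d ≤ 9: YES.
Slack = (n − k + 1) − d = 6.
The code is NOT MDS (slack = 6 > 0).
Description: the claimed parameters are [23, 15, 3]_4; such a code would be non-MDS.


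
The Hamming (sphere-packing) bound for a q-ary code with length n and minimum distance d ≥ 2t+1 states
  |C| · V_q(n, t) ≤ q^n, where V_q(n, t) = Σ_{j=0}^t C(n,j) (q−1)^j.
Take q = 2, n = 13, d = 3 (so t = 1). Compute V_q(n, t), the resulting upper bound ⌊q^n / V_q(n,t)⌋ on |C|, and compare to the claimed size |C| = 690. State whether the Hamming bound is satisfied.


V_q(n, t) = 14, q^n = 8192, Hamming bound = 585, |C| = 690 > bound (violated).

Step 1: Compute V_q(n, t) = Σ_{j=0}^1 C(n, j) (q−1)^j.
  j = 0: C(13,0)·(1)^0 = 1·1 = 1.
  j = 1: C(13,1)·(1)^1 = 13·1 = 13.
  V_q(n, t) = 1 + 13 = 14.
Step 2: q^n = 2^13 = 8192.
Step 3: Hamming bound ⌊q^n / V_q(n,t)⌋ = ⌊8192/14⌋ = 585.
Step 4: Compare |C| = 690 to 585: violated.
The claimed |C| lies above the Hamming bound, so no 2-ary code of length 13 with d ≥ 3 can have 690 codewords.


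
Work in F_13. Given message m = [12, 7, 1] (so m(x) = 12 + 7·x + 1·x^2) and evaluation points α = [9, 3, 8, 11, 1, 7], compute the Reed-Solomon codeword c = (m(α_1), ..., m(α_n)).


c = [0, 3, 2, 2, 7, 6]

Message polynomial: m(x) = 12 + 7·x + 1·x^2 (mod 13).
For each evaluation point α_i, compute m(α_i) mod 13:
  α_1 = 9: Horner steps 1 → 3 → 0, so m(9) = 0.
  α_2 = 3: Horner steps 1 → 10 → 3, so m(3) = 3.
  α_3 = 8: Horner steps 1 → 2 → 2, so m(8) = 2.
  α_4 = 11: Horner steps 1 → 5 → 2, so m(11) = 2.
  α_5 = 1: Horner steps 1 → 8 → 7, so m(1) = 7.
  α_6 = 7: Horner steps 1 → 1 → 6, so m(7) = 6.
Codeword c = [0, 3, 2, 2, 7, 6] ∈ F_13^6.


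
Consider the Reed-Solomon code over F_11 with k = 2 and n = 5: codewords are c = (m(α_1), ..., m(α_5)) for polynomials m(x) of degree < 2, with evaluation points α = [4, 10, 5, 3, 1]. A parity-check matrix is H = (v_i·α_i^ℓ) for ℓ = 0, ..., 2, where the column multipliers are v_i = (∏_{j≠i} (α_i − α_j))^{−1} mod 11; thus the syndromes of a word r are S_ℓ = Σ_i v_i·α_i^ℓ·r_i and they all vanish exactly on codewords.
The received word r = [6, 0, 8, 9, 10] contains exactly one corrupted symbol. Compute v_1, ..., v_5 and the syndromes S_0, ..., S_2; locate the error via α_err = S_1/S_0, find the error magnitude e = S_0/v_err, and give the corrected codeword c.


S = (2, 8, 10), error at position 1, error magnitude e = 3, c = [3, 0, 8, 9, 10].

Step 1: column multipliers v_i = (∏_{j≠i}(α_i − α_j))^{−1} mod 11.
  i = 1 (α = 4): (4−10)(4−5)(4−3)(4−1) = (−6)·(−1)·1·3 = 18 ≡ 7, so v_1 = 7^{−1} = 8 (mod 11).
  i = 2 (α = 10): (10−4)(10−5)(10−3)(10−1) = 6·5·7·9 = 1890 ≡ 9, so v_2 = 9^{−1} = 5 (mod 11).
  i = 3 (α = 5): (5−4)(5−10)(5−3)(5−1) = 1·(−5)·2·4 = −40 ≡ 4, so v_3 = 4^{−1} = 3 (mod 11).
  i = 4 (α = 3): (3−4)(3−10)(3−5)(3−1) = (−1)·(−7)·(−2)·2 = −28 ≡ 5, so v_4 = 5^{−1} = 9 (mod 11).
  i = 5 (α = 1): (1−4)(1−10)(1−5)(1−3) = (−3)·(−9)·(−4)·(−2) = 216 ≡ 7, so v_5 = 7^{−1} = 8 (mod 11).
  v = [8, 5, 3, 9, 8].
Step 2: syndromes of r = [6, 0, 8, 9, 10] (all sums mod 11).
  S_0 = Σ v_i r_i = 8·6 + 5·0 + 3·8 + 9·9 + 8·10 = 233 ≡ 2.
  S_1 = Σ v_i α_i r_i = 8·4·6 + 5·10·0 + 3·5·8 + 9·3·9 + 8·1·10 = 635 ≡ 8.
  α_i^2 mod 11 = [5, 1, 3, 9, 1].
  S_2 = Σ v_i α_i^2 r_i = 8·5·6 + 5·1·0 + 3·3·8 + 9·9·9 + 8·1·10 = 1121 ≡ 10.
  S = (2, 8, 10) ≠ 0, so r is not a codeword (an error is present).
Step 3: locate the error. For a single error e at position i, S_ℓ = v_i·e·α_i^ℓ, so α_err = S_1/S_0.
  S_0^{−1} = 2^{−1} = 6 (mod 11), so α_err = 8·6 = 48 ≡ 4 = α_1. Error position i = 1.
  Consistency check: S_2/S_1 = 10·7 = 70 ≡ 4 = α_err ✓ (single-error assumption holds).
Step 4: error magnitude e = S_0/v_1 = S_0·∏_{j≠1}(α_1 − α_j) = 2·7 = 14 ≡ 3 (mod 11).
Step 5: correct position 1: c_1 = r_1 − e = 6 − 3 ≡ 3 (mod 11). Hence c = [3, 0, 8, 9, 10].
  Check: interpolating c through the α_i gives m(x) = 5 + 5·x (degree < 2) with m(α_i) = c_i for every i, so c is indeed a codeword.


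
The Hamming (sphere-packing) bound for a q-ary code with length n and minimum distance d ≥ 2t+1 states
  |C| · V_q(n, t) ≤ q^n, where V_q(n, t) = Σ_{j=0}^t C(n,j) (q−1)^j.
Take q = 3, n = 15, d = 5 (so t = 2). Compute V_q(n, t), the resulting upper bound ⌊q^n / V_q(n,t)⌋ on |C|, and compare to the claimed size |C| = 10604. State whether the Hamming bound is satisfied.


V_q(n, t) = 451, q^n = 14348907, Hamming bound = 31815, |C| = 10604 ≤ bound (satisfied).

Step 1: Compute V_q(n, t) = Σ_{j=0}^2 C(n, j) (q−1)^j.
  j = 0: C(15,0)·(2)^0 = 1·1 = 1.
  j = 1: C(15,1)·(2)^1 = 15·2 = 30.
  j = 2: C(15,2)·(2)^2 = 105·4 = 420.
  V_q(n, t) = 1 + 30 + 420 = 451.
Step 2: q^n = 3^15 = 14348907.
Step 3: Hamming bound ⌊q^n / V_q(n,t)⌋ = ⌊14348907/451⌋ = 31815.
Step 4: Compare |C| = 10604 to 31815: satisfied.
The claimed |C| lies below the Hamming bound.


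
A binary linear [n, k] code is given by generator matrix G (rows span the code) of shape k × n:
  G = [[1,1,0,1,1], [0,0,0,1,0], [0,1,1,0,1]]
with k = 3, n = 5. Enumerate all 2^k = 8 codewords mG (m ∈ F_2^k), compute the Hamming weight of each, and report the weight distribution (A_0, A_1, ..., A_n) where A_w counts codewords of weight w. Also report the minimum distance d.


Weight distribution: A_0 = 1, A_1 = 1, A_2 = 1, A_3 = 3, A_4 = 2. Minimum distance d = 1.

Enumerate all 2^3 = 8 messages m ∈ F_2^3.
For each, compute codeword c = mG in F_2^5, then tally its weight.
  m = 000 → c = 00000, weight = 0.
  m = 100 → c = 11011, weight = 4.
  m = 010 → c = 00010, weight = 1.
  m = 110 → c = 11001, weight = 3.
  m = 001 → c = 01101, weight = 3.
  m = 101 → c = 10110, weight = 3.
  m = 011 → c = 01111, weight = 4.
  m = 111 → c = 10100, weight = 2.
Tally weights:
  weight 0: 1 codewords.
  weight 1: 1 codewords.
  weight 2: 1 codewords.
  weight 3: 3 codewords.
  weight 4: 2 codewords.
Minimum distance d = smallest w > 0 with A_w > 0 = 1.
Sanity: Σ A_w = 8 = 2^3 = 8 ✓.


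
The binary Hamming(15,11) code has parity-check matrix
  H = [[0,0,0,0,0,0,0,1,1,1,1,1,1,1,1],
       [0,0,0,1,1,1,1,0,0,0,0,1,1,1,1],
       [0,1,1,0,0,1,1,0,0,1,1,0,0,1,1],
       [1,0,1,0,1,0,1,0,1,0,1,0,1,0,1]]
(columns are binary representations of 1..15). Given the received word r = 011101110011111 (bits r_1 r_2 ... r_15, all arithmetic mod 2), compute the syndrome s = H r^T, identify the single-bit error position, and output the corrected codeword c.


s = (0, 1, 1, 1)^T, error position = 7, corrected codeword c = 011101010011111

Compute s = H r^T mod 2 one row at a time:
  s_1 = 1 + 0 + 0 + 1 + 1 + 1 + 1 + 1 = 6 ≡ 0 (mod 2).
  s_2 = 1 + 0 + 1 + 1 + 1 + 1 + 1 + 1 = 7 ≡ 1 (mod 2).
  s_3 = 1 + 1 + 1 + 1 + 0 + 1 + 1 + 1 = 7 ≡ 1 (mod 2).
  s_4 = 0 + 1 + 0 + 1 + 0 + 1 + 1 + 1 = 5 ≡ 1 (mod 2).
s = (0, 1, 1, 1)^T — this equals column 7 of H (binary 0111), so error is at position 7.
Correct: flip bit 7 of r = 011101110011111 to get c = 011101010011111.


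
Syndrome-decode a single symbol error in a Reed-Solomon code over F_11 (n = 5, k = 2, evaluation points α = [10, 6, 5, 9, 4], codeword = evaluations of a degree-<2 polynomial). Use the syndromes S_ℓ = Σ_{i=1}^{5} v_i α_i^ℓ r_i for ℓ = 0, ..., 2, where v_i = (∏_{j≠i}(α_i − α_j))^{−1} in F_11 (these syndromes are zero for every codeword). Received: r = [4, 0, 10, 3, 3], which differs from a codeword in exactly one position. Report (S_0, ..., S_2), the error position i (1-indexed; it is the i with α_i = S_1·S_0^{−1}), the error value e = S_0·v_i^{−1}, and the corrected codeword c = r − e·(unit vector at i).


S = (1, 4, 5), error at position 5, error magnitude e = 5, c = [4, 0, 10, 3, 9].

Step 1: column multipliers v_i = (∏_{j≠i}(α_i − α_j))^{−1} mod 11.
  i = 1 (α = 10): (10−6)(10−5)(10−9)(10−4) = 4·5·1·6 = 120 ≡ 10, so v_1 = 10^{−1} = 10 (mod 11).
  i = 2 (α = 6): (6−10)(6−5)(6−9)(6−4) = (−4)·1·(−3)·2 = 24 ≡ 2, so v_2 = 2^{−1} = 6 (mod 11).
  i = 3 (α = 5): (5−10)(5−6)(5−9)(5−4) = (−5)·(−1)·(−4)·1 = −20 ≡ 2, so v_3 = 2^{−1} = 6 (mod 11).
  i = 4 (α = 9): (9−10)(9−6)(9−5)(9−4) = (−1)·3·4·5 = −60 ≡ 6, so v_4 = 6^{−1} = 2 (mod 11).
  i = 5 (α = 4): (4−10)(4−6)(4−5)(4−9) = (−6)·(−2)·(−1)·(−5) = 60 ≡ 5, so v_5 = 5^{−1} = 9 (mod 11).
  v = [10, 6, 6, 2, 9].
Step 2: syndromes of r = [4, 0, 10, 3, 3] (all sums mod 11).
  S_0 = Σ v_i r_i = 10·4 + 6·0 + 6·10 + 2·3 + 9·3 = 133 ≡ 1.
  S_1 = Σ v_i α_i r_i = 10·10·4 + 6·6·0 + 6·5·10 + 2·9·3 + 9·4·3 = 862 ≡ 4.
  α_i^2 mod 11 = [1, 3, 3, 4, 5].
  S_2 = Σ v_i α_i^2 r_i = 10·1·4 + 6·3·0 + 6·3·10 + 2·4·3 + 9·5·3 = 379 ≡ 5.
  S = (1, 4, 5) ≠ 0, so r is not a codeword (an error is present).
Step 3: locate the error. For a single error e at position i, S_ℓ = v_i·e·α_i^ℓ, so α_err = S_1/S_0.
  S_0^{−1} = 1^{−1} = 1 (mod 11), so α_err = 4·1 = 4 ≡ 4 = α_5. Error position i = 5.
  Consistency check: S_2/S_1 = 5·3 = 15 ≡ 4 = α_err ✓ (single-error assumption holds).
Step 4: error magnitude e = S_0/v_5 = S_0·∏_{j≠5}(α_5 − α_j) = 1·5 = 5 ≡ 5 (mod 11).
Step 5: correct position 5: c_5 = r_5 − e = 3 − 5 ≡ 9 (mod 11). Hence c = [4, 0, 10, 3, 9].
  Check: interpolating c through the α_i gives m(x) = 5 + 1·x (degree < 2) with m(α_i) = c_i for every i, so c is indeed a codeword.


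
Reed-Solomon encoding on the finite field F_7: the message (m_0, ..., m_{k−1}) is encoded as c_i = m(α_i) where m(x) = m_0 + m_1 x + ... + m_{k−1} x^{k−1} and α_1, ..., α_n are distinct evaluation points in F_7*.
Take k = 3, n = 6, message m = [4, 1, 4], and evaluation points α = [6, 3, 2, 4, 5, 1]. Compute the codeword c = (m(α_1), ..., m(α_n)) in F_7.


c = [0, 1, 1, 2, 4, 2]

Message polynomial: m(x) = 4 + 1·x + 4·x^2 (mod 7).
For each evaluation point α_i, compute m(α_i) mod 7:
  α_1 = 6: Horner steps 4 → 4 → 0, so m(6) = 0.
  α_2 = 3: Horner steps 4 → 6 → 1, so m(3) = 1.
  α_3 = 2: Horner steps 4 → 2 → 1, so m(2) = 1.
  α_4 = 4: Horner steps 4 → 3 → 2, so m(4) = 2.
  α_5 = 5: Horner steps 4 → 0 → 4, so m(5) = 4.
  α_6 = 1: Horner steps 4 → 5 → 2, so m(1) = 2.
Codeword c = [0, 1, 1, 2, 4, 2] ∈ F_7^6.


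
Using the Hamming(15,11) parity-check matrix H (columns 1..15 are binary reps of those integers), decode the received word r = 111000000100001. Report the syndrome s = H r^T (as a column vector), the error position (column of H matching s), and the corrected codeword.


s = (0, 1, 0, 1)^T, error position = 5, corrected codeword c = 111010000100001

Compute s = H r^T mod 2 one row at a time:
  s_1 = 0 + 0 + 1 + 0 + 0 + 0 + 0 + 1 = 2 ≡ 0 (mod 2).
  s_2 = 0 + 0 + 0 + 0 + 0 + 0 + 0 + 1 = 1 ≡ 1 (mod 2).
  s_3 = 1 + 1 + 0 + 0 + 1 + 0 + 0 + 1 = 4 ≡ 0 (mod 2).
  s_4 = 1 + 1 + 0 + 0 + 0 + 0 + 0 + 1 = 3 ≡ 1 (mod 2).
s = (0, 1, 0, 1)^T — this equals column 5 of H (binary 0101), so error is at position 5.
Correct: flip bit 5 of r = 111000000100001 to get c = 111010000100001.


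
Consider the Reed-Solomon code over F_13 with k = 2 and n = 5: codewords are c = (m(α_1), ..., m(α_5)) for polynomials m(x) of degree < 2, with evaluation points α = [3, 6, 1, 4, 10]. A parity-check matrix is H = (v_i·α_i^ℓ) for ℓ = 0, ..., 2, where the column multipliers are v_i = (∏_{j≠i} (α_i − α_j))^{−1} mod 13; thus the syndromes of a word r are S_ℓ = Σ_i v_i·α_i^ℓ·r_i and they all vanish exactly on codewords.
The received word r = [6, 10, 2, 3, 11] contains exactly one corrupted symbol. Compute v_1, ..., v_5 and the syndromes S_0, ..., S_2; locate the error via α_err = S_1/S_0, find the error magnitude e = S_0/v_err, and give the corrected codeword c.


S = (12, 12, 12), error at position 3, error magnitude e = 3, c = [6, 10, 12, 3, 11].

Step 1: column multipliers v_i = (∏_{j≠i}(α_i − α_j))^{−1} mod 13.
  i = 1 (α = 3): (3−6)(3−1)(3−4)(3−10) = (−3)·2·(−1)·(−7) = −42 ≡ 10, so v_1 = 10^{−1} = 4 (mod 13).
  i = 2 (α = 6): (6−3)(6−1)(6−4)(6−10) = 3·5·2·(−4) = −120 ≡ 10, so v_2 = 10^{−1} = 4 (mod 13).
  i = 3 (α = 1): (1−3)(1−6)(1−4)(1−10) = (−2)·(−5)·(−3)·(−9) = 270 ≡ 10, so v_3 = 10^{−1} = 4 (mod 13).
  i = 4 (α = 4): (4−3)(4−6)(4−1)(4−10) = 1·(−2)·3·(−6) = 36 ≡ 10, so v_4 = 10^{−1} = 4 (mod 13).
  i = 5 (α = 10): (10−3)(10−6)(10−1)(10−4) = 7·4·9·6 = 1512 ≡ 4, so v_5 = 4^{−1} = 10 (mod 13).
  v = [4, 4, 4, 4, 10].
Step 2: syndromes of r = [6, 10, 2, 3, 11] (all sums mod 13).
  S_0 = Σ v_i r_i = 4·6 + 4·10 + 4·2 + 4·3 + 10·11 = 194 ≡ 12.
  S_1 = Σ v_i α_i r_i = 4·3·6 + 4·6·10 + 4·1·2 + 4·4·3 + 10·10·11 = 1468 ≡ 12.
  α_i^2 mod 13 = [9, 10, 1, 3, 9].
  S_2 = Σ v_i α_i^2 r_i = 4·9·6 + 4·10·10 + 4·1·2 + 4·3·3 + 10·9·11 = 1650 ≡ 12.
  S = (12, 12, 12) ≠ 0, so r is not a codeword (an error is present).
Step 3: locate the error. For a single error e at position i, S_ℓ = v_i·e·α_i^ℓ, so α_err = S_1/S_0.
  S_0^{−1} = 12^{−1} = 12 (mod 13), so α_err = 12·12 = 144 ≡ 1 = α_3. Error position i = 3.
  Consistency check: S_2/S_1 = 12·12 = 144 ≡ 1 = α_err ✓ (single-error assumption holds).
Step 4: error magnitude e = S_0/v_3 = S_0·∏_{j≠3}(α_3 − α_j) = 12·10 = 120 ≡ 3 (mod 13).
Step 5: correct position 3: c_3 = r_3 − e = 2 − 3 ≡ 12 (mod 13). Hence c = [6, 10, 12, 3, 11].
  Check: interpolating c through the α_i gives m(x) = 2 + 10·x (degree < 2) with m(α_i) = c_i for every i, so c is indeed a codeword.


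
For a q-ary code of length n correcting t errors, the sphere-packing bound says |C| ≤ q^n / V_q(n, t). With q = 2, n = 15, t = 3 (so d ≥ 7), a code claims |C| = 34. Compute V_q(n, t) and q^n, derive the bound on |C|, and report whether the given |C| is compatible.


V_q(n, t) = 576, q^n = 32768, Hamming bound = 56, |C| = 34 ≤ bound (satisfied).

Step 1: Compute V_q(n, t) = Σ_{j=0}^3 C(n, j) (q−1)^j.
  j = 0: C(15,0)·(1)^0 = 1·1 = 1.
  j = 1: C(15,1)·(1)^1 = 15·1 = 15.
  j = 2: C(15,2)·(1)^2 = 105·1 = 105.
  j = 3: C(15,3)·(1)^3 = 455·1 = 455.
  V_q(n, t) = 1 + 15 + 105 + 455 = 576.
Step 2: q^n = 2^15 = 32768.
Step 3: Hamming bound ⌊q^n / V_q(n,t)⌋ = ⌊32768/576⌋ = 56.
Step 4: Compare |C| = 34 to 56: satisfied.
The claimed |C| lies below the Hamming bound.


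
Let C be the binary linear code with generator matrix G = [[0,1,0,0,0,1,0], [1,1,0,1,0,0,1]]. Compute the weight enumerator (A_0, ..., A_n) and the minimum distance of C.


Weight distribution: A_0 = 1, A_2 = 1, A_4 = 2. Minimum distance d = 2.

Enumerate all 2^2 = 4 messages m ∈ F_2^2.
For each, compute codeword c = mG in F_2^7, then tally its weight.
  m = 00 → c = 0000000, weight = 0.
  m = 10 → c = 0100010, weight = 2.
  m = 01 → c = 1101001, weight = 4.
  m = 11 → c = 1001011, weight = 4.
Tally weights:
  weight 0: 1 codewords.
  weight 2: 1 codewords.
  weight 4: 2 codewords.
Minimum distance d = smallest w > 0 with A_w > 0 = 2.
Sanity: Σ A_w = 4 = 2^2 = 4 ✓.


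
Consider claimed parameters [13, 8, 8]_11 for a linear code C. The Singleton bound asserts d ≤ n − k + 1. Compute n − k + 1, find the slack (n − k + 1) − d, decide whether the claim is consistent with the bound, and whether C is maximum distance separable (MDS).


Singleton RHS = n − k + 1 = 6, slack = -2, bound violated (no such code; not MDS).

Singleton bound: d ≤ n − k + 1.
Here n = 13, k = 8, so n − k + 1 = 6.
Given d = 8, check d ≤ 6: NO.
Slack = (n − k + 1) − d = -2.
The slack is negative: d = 8 exceeds n − k + 1 = 6 by 2, so the Singleton bound is violated and no linear [13, 8, 8]_11 code can exist. In particular it is not MDS (MDS requires d = n − k + 1 exactly).
Description: the claimed parameters are [13, 8, 8]_11; such a code would be impossible (violates the Singleton bound).


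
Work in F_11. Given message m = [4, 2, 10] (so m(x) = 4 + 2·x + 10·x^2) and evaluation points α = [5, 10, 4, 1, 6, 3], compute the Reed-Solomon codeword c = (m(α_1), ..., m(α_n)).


c = [0, 1, 7, 5, 2, 1]

Message polynomial: m(x) = 4 + 2·x + 10·x^2 (mod 11).
For each evaluation point α_i, compute m(α_i) mod 11:
  α_1 = 5: Horner steps 10 → 8 → 0, so m(5) = 0.
  α_2 = 10: Horner steps 10 → 3 → 1, so m(10) = 1.
  α_3 = 4: Horner steps 10 → 9 → 7, so m(4) = 7.
  α_4 = 1: Horner steps 10 → 1 → 5, so m(1) = 5.
  α_5 = 6: Horner steps 10 → 7 → 2, so m(6) = 2.
  α_6 = 3: Horner steps 10 → 10 → 1, so m(3) = 1.
Codeword c = [0, 1, 7, 5, 2, 1] ∈ F_11^6.


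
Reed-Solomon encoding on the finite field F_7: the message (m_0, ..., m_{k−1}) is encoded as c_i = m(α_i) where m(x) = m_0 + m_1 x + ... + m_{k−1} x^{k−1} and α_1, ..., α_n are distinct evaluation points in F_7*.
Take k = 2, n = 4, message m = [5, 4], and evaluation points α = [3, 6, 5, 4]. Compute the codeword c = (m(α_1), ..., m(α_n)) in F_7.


c = [3, 1, 4, 0]

Message polynomial: m(x) = 5 + 4·x (mod 7).
For each evaluation point α_i, compute m(α_i) mod 7:
  α_1 = 3: Horner steps 4 → 3, so m(3) = 3.
  α_2 = 6: Horner steps 4 → 1, so m(6) = 1.
  α_3 = 5: Horner steps 4 → 4, so m(5) = 4.
  α_4 = 4: Horner steps 4 → 0, so m(4) = 0.
Codeword c = [3, 1, 4, 0] ∈ F_7^4.


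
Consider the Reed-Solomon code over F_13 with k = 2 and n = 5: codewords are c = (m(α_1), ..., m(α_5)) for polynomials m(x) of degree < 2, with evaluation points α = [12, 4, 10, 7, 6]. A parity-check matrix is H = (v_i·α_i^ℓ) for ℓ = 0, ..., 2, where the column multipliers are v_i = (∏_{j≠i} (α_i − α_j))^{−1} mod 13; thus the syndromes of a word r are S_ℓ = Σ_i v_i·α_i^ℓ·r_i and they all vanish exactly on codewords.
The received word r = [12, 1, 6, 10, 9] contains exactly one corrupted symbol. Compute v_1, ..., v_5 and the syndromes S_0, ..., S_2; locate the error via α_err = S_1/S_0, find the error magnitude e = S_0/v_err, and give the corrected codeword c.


S = (7, 3, 5), error at position 5, error magnitude e = 2, c = [12, 1, 6, 10, 7].

Step 1: column multipliers v_i = (∏_{j≠i}(α_i − α_j))^{−1} mod 13.
  i = 1 (α = 12): (12−4)(12−10)(12−7)(12−6) = 8·2·5·6 = 480 ≡ 12, so v_1 = 12^{−1} = 12 (mod 13).
  i = 2 (α = 4): (4−12)(4−10)(4−7)(4−6) = (−8)·(−6)·(−3)·(−2) = 288 ≡ 2, so v_2 = 2^{−1} = 7 (mod 13).
  i = 3 (α = 10): (10−12)(10−4)(10−7)(10−6) = (−2)·6·3·4 = −144 ≡ 12, so v_3 = 12^{−1} = 12 (mod 13).
  i = 4 (α = 7): (7−12)(7−4)(7−10)(7−6) = (−5)·3·(−3)·1 = 45 ≡ 6, so v_4 = 6^{−1} = 11 (mod 13).
  i = 5 (α = 6): (6−12)(6−4)(6−10)(6−7) = (−6)·2·(−4)·(−1) = −48 ≡ 4, so v_5 = 4^{−1} = 10 (mod 13).
  v = [12, 7, 12, 11, 10].
Step 2: syndromes of r = [12, 1, 6, 10, 9] (all sums mod 13).
  S_0 = Σ v_i r_i = 12·12 + 7·1 + 12·6 + 11·10 + 10·9 = 423 ≡ 7.
  S_1 = Σ v_i α_i r_i = 12·12·12 + 7·4·1 + 12·10·6 + 11·7·10 + 10·6·9 = 3786 ≡ 3.
  α_i^2 mod 13 = [1, 3, 9, 10, 10].
  S_2 = Σ v_i α_i^2 r_i = 12·1·12 + 7·3·1 + 12·9·6 + 11·10·10 + 10·10·9 = 2813 ≡ 5.
  S = (7, 3, 5) ≠ 0, so r is not a codeword (an error is present).
Step 3: locate the error. For a single error e at position i, S_ℓ = v_i·e·α_i^ℓ, so α_err = S_1/S_0.
  S_0^{−1} = 7^{−1} = 2 (mod 13), so α_err = 3·2 = 6 ≡ 6 = α_5. Error position i = 5.
  Consistency check: S_2/S_1 = 5·9 = 45 ≡ 6 = α_err ✓ (single-error assumption holds).
Step 4: error magnitude e = S_0/v_5 = S_0·∏_{j≠5}(α_5 − α_j) = 7·4 = 28 ≡ 2 (mod 13).
Step 5: correct position 5: c_5 = r_5 − e = 9 − 2 ≡ 7 (mod 13). Hence c = [12, 1, 6, 10, 7].
  Check: interpolating c through the α_i gives m(x) = 2 + 3·x (degree < 2) with m(α_i) = c_i for every i, so c is indeed a codeword.


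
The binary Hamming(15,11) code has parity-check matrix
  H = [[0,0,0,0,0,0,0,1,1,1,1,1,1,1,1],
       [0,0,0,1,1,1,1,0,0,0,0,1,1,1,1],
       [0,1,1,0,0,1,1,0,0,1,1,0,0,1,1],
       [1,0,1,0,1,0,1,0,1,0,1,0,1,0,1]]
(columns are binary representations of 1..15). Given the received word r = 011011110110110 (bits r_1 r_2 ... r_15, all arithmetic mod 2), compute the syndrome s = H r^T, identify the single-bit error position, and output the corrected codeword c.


s = (1, 1, 1, 1)^T, error position = 15, corrected codeword c = 011011110110111

Compute s = H r^T mod 2 one row at a time:
  s_1 = 1 + 0 + 1 + 1 + 0 + 1 + 1 + 0 = 5 ≡ 1 (mod 2).
  s_2 = 0 + 1 + 1 + 1 + 0 + 1 + 1 + 0 = 5 ≡ 1 (mod 2).
  s_3 = 1 + 1 + 1 + 1 + 1 + 1 + 1 + 0 = 7 ≡ 1 (mod 2).
  s_4 = 0 + 1 + 1 + 1 + 0 + 1 + 1 + 0 = 5 ≡ 1 (mod 2).
s = (1, 1, 1, 1)^T — this equals column 15 of H (binary 1111), so error is at position 15.
Correct: flip bit 15 of r = 011011110110110 to get c = 011011110110111.


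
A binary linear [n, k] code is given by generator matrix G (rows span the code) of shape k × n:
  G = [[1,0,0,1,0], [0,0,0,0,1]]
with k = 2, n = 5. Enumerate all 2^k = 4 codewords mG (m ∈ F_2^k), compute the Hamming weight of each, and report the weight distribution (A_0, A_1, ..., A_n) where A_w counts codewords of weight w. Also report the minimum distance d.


Weight distribution: A_0 = 1, A_1 = 1, A_2 = 1, A_3 = 1. Minimum distance d = 1.

Enumerate all 2^2 = 4 messages m ∈ F_2^2.
For each, compute codeword c = mG in F_2^5, then tally its weight.
  m = 00 → c = 00000, weight = 0.
  m = 10 → c = 10010, weight = 2.
  m = 01 → c = 00001, weight = 1.
  m = 11 → c = 10011, weight = 3.
Tally weights:
  weight 0: 1 codewords.
  weight 1: 1 codewords.
  weight 2: 1 codewords.
  weight 3: 1 codewords.
Minimum distance d = smallest w > 0 with A_w > 0 = 1.
Sanity: Σ A_w = 4 = 2^2 = 4 ✓.


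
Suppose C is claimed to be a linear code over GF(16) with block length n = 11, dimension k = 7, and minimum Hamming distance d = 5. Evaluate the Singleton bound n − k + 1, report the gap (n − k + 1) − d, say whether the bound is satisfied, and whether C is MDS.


Singleton RHS = n − k + 1 = 5, slack = 0, bound satisfied, MDS.

Singleton bound: d ≤ n − k + 1.
Here n = 11, k = 7, so n − k + 1 = 5.
Given d = 5, check d ≤ 5: YES.
Slack = (n − k + 1) − d = 0.
The code is MDS (slack = 0).
Description: the claimed parameters are [11, 7, 5]_16; such a code would be MDS (meets Singleton bound).


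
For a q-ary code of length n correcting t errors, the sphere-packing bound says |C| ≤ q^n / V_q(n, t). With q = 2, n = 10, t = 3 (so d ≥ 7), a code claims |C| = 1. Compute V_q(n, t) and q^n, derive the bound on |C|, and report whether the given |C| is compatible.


V_q(n, t) = 176, q^n = 1024, Hamming bound = 5, |C| = 1 ≤ bound (satisfied).

Step 1: Compute V_q(n, t) = Σ_{j=0}^3 C(n, j) (q−1)^j.
  j = 0: C(10,0)·(1)^0 = 1·1 = 1.
  j = 1: C(10,1)·(1)^1 = 10·1 = 10.
  j = 2: C(10,2)·(1)^2 = 45·1 = 45.
  j = 3: C(10,3)·(1)^3 = 120·1 = 120.
  V_q(n, t) = 1 + 10 + 45 + 120 = 176.
Step 2: q^n = 2^10 = 1024.
Step 3: Hamming bound ⌊q^n / V_q(n,t)⌋ = ⌊1024/176⌋ = 5.
Step 4: Compare |C| = 1 to 5: satisfied.
The claimed |C| lies below the Hamming bound.


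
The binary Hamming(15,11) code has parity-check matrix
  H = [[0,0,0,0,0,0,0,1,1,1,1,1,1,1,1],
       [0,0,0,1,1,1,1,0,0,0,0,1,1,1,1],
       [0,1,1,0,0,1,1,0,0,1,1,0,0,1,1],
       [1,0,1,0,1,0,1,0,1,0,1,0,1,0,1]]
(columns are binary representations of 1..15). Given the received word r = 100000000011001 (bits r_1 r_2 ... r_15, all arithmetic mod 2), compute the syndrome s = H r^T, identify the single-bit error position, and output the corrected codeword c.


s = (1, 0, 0, 1)^T, error position = 9, corrected codeword c = 100000001011001

Compute s = H r^T mod 2 one row at a time:
  s_1 = 0 + 0 + 0 + 1 + 1 + 0 + 0 + 1 = 3 ≡ 1 (mod 2).
  s_2 = 0 + 0 + 0 + 0 + 1 + 0 + 0 + 1 = 2 ≡ 0 (mod 2).
  s_3 = 0 + 0 + 0 + 0 + 0 + 1 + 0 + 1 = 2 ≡ 0 (mod 2).
  s_4 = 1 + 0 + 0 + 0 + 0 + 1 + 0 + 1 = 3 ≡ 1 (mod 2).
s = (1, 0, 0, 1)^T — this equals column 9 of H (binary 1001), so error is at position 9.
Correct: flip bit 9 of r = 100000000011001 to get c = 100000001011001.


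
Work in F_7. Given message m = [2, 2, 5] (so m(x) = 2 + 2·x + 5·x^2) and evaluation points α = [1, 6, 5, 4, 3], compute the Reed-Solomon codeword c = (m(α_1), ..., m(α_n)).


c = [2, 5, 4, 6, 4]

Message polynomial: m(x) = 2 + 2·x + 5·x^2 (mod 7).
For each evaluation point α_i, compute m(α_i) mod 7:
  α_1 = 1: Horner steps 5 → 0 → 2, so m(1) = 2.
  α_2 = 6: Horner steps 5 → 4 → 5, so m(6) = 5.
  α_3 = 5: Horner steps 5 → 6 → 4, so m(5) = 4.
  α_4 = 4: Horner steps 5 → 1 → 6, so m(4) = 6.
  α_5 = 3: Horner steps 5 → 3 → 4, so m(3) = 4.
Codeword c = [2, 5, 4, 6, 4] ∈ F_7^5.
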